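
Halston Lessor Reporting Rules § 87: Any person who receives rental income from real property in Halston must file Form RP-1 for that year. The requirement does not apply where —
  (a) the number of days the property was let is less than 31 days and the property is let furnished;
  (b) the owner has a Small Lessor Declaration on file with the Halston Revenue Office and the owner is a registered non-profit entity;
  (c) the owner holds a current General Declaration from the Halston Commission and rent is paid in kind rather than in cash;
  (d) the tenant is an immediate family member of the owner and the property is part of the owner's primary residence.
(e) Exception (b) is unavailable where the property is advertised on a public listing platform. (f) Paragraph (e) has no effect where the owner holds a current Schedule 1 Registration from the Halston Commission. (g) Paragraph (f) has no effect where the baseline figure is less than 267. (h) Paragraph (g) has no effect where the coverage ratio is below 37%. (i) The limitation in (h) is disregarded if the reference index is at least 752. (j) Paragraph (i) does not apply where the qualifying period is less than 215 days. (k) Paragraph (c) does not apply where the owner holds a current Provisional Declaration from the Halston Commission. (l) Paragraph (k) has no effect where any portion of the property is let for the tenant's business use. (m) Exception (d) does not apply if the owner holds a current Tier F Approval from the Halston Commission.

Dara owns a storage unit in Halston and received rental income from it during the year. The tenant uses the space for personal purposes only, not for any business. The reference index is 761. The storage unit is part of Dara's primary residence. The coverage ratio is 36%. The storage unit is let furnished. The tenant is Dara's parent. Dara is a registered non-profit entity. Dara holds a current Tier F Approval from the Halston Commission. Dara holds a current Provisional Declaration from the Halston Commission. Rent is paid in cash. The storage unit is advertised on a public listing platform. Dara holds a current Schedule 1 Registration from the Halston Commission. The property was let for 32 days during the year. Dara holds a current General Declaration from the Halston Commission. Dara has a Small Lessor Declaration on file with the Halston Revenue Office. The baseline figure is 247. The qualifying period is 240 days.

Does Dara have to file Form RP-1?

Yes — Dara must file Form RP-1.

Exception (a) fails — the number of days the property was let is 32 days, not less than 31 days.
Exception (b)'s conditions are all satisfied: a Small Lessor Declaration is on file; Dara is a registered non-profit. However, paragraphs (e)–(j) must be considered: (e) is engaged — the property is publicly advertised. (f) applies (a current Schedule 1 Registration is held), but is itself disapplied by (g): (g) operates against (f): the baseline figure is 247, less than the 267 limit. (h) would limit (g) — the coverage ratio is 36%, below the 37% limit — but (i) sets (h) aside: (i) is triggered — the reference index is 761, meeting the 752 threshold. (j) is not engaged (the qualifying period is 240 days, not less than 215 days), so (i) stands. So (b) is unavailable.
Exception (c) does not apply: rent is paid in cash.
Exception (d)'s conditions are all satisfied: the tenant is an immediate family member; the storage unit is part of the primary residence. But applying paragraph (m): (m) operates against (d): a current Tier F Approval is held. Exception (d) does not apply.
No exception is made out. Dara falls within the general rule.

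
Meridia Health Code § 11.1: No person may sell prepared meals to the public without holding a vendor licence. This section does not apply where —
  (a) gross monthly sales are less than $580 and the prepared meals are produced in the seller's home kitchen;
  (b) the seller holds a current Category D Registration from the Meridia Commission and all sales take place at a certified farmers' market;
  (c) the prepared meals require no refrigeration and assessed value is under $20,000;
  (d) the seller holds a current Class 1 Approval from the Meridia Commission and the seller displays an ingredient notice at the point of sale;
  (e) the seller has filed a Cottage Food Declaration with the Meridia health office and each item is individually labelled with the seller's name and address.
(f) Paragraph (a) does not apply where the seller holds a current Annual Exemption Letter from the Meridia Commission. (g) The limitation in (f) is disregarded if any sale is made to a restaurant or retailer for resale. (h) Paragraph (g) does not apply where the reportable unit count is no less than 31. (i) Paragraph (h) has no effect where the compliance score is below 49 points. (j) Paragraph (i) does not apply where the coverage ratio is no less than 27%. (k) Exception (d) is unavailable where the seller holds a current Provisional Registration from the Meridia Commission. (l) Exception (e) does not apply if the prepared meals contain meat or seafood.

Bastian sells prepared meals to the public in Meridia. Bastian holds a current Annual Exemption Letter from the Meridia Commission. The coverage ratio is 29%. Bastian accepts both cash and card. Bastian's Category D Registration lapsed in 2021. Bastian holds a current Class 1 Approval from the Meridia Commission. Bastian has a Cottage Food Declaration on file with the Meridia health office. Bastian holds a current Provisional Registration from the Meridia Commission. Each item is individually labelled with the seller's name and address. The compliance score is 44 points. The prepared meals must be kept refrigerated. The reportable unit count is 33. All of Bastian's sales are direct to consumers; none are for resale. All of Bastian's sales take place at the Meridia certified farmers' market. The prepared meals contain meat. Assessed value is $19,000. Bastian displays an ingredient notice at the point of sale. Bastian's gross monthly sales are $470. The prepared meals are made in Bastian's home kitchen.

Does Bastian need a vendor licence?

Exception (a) is satisfied on its face — gross monthly sales are $470, less than the $580 limit; the prepared meals are home-kitchen produced. However, paragraphs (f)–(j) must be considered: (f) operates against (a): a current Annual Exemption Letter is held. (g) is inapplicable (no sales are for resale), so (f) stands. Exception (a) does not apply.
Exception (b) does not apply: the Category D Registration is not current.
Exception (c) requires that the prepared meals require no refrigeration; but the prepared meals require refrigeration, so (c) is unavailable.
Exception (d) is satisfied on its face — a current Class 1 Approval is held; an ingredient notice is displayed. Turning to paragraph (k): (k) applies — a current Provisional Registration is held. Exception (d) does not apply.
Exception (e): a Cottage Food Declaration is on file; items are individually labelled — every condition holds. Turning to paragraph (l): (l) operates against (e): the prepared meals contain meat. Exception (e) does not apply.
No exception applies. The general rule governs.

Yes — Bastian must hold a vendor licence.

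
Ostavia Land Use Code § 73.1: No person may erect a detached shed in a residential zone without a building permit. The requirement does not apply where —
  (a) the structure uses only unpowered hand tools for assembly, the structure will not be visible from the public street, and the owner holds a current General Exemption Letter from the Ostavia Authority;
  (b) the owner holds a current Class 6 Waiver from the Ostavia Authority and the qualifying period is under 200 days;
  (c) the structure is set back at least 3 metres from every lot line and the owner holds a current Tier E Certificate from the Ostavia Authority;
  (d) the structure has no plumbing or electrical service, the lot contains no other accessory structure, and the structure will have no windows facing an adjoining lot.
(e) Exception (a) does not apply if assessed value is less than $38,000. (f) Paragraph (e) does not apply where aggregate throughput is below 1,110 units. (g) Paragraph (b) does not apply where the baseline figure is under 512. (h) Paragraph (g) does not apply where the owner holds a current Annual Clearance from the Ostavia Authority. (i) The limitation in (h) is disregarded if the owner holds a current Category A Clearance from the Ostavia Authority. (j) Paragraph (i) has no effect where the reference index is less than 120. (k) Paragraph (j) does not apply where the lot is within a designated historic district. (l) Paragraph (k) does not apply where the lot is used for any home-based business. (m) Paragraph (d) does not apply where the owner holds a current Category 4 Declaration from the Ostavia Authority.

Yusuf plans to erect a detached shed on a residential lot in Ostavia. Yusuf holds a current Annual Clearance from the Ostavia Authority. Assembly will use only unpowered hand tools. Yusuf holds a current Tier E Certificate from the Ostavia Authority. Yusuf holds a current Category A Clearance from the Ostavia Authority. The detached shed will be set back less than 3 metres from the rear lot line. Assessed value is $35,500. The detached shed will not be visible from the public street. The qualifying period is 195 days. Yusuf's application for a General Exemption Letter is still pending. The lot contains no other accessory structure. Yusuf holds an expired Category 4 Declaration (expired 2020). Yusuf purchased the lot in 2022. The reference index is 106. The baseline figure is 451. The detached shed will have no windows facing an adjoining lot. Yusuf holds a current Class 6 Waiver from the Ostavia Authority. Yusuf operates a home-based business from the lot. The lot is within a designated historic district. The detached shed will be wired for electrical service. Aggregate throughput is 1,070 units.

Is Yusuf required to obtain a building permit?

No — exception (b) applies; Yusuf does not need a building permit.

Exception (a) does not apply: no current General Exemption Letter is held.
All of (b)'s requirements are met (a current Class 6 Waiver is held; the qualifying period is 195 days, under the 200 days limit). As to paragraphs (g)–(l): (g) is engaged (the baseline figure is 451, under the 512 limit), but yields to (h): (h) operates against (g): a current Annual Clearance is held. (i) would limit (h) — a current Category A Clearance is held — but (j) sets (i) aside: (j) operates against (i): the reference index is 106, less than the 120 limit. (k) is engaged (the lot is in a historic district), but is itself disapplied by (l): (l) operates against (k): a home-based business operates on the lot. So (b) applies.
Exception (c) does not apply: the rear setback is under 3 m.
Exception (d) requires that the structure has no plumbing or electrical service; but electrical service is planned, so (d) is unavailable.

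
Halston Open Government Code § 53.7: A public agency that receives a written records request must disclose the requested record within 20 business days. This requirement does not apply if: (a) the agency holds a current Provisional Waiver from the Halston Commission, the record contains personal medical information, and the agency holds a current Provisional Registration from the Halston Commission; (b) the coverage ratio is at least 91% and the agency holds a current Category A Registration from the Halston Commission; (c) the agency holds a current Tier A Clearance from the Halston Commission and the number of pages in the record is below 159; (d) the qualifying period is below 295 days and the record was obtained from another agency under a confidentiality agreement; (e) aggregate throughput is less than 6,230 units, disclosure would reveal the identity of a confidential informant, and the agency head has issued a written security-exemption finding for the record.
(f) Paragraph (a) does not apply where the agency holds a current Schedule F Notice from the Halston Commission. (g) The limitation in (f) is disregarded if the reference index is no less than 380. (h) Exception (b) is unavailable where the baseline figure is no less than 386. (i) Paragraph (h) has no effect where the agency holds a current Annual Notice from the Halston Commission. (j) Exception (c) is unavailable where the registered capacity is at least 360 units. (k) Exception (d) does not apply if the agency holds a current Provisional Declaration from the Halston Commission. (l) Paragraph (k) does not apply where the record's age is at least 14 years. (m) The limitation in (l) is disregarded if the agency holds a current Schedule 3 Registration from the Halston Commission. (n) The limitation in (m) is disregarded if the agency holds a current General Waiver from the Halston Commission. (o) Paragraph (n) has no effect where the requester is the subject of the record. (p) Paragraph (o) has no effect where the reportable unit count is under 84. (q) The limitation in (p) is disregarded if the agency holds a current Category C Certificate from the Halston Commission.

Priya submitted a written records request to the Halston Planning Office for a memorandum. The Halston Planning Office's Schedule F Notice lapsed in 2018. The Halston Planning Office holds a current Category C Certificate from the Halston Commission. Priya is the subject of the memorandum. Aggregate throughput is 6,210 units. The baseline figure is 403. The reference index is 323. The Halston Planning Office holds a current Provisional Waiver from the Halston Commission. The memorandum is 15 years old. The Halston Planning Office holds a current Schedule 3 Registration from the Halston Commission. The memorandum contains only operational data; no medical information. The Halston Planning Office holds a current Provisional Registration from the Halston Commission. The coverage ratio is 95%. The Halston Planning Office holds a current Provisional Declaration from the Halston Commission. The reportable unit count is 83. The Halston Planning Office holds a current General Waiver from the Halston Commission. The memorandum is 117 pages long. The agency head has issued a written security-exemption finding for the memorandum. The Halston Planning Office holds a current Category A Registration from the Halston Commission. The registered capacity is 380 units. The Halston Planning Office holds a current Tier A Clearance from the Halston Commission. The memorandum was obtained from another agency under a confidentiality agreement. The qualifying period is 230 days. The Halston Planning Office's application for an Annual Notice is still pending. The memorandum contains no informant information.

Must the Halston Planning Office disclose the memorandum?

Yes — the Halston Planning Office must disclose the memorandum.

Exception (a) does not apply: the memorandum contains only operational data.
Exception (b): the coverage ratio is 95%, meeting the 91% threshold; a current Category A Registration is held — every condition holds. However, paragraphs (h)–(i) must be considered: (h) operates against (b): the baseline figure is 403, meeting the 386 threshold. (i), which would lift (h), is inapplicable — there is no Annual Notice in force. So (b) is unavailable.
Exception (c) is satisfied on its face — a current Tier A Clearance is held; the number of pages in the record is 117, below the 159 limit. But applying paragraph (j): (j) operates against (c): the registered capacity is 380 units, meeting the 360 units threshold. Exception (c) does not apply.
Exception (d)'s conditions are all satisfied: the qualifying period is 230 days, below the 295 days limit; the memorandum was obtained under a confidentiality agreement. But applying paragraphs (k)–(q): (k) is triggered — a current Provisional Declaration is held. (l) applies (the record's age is 15 years, meeting the 14 years threshold), but is displaced by (m): (m) operates — a current Schedule 3 Registration is held. (n) is engaged (a current General Waiver is held), but is itself disapplied by (o): (o) operates against (n): Priya is the subject of the memorandum. (p) would limit (o) — the reportable unit count is 83, under the 84 limit — but (q) sets (p) aside: (q) operates against (p): a current Category C Certificate is held. Exception (d) does not apply.
Exception (e) does not apply: the memorandum contains no informant information.
No exception applies. The general rule governs.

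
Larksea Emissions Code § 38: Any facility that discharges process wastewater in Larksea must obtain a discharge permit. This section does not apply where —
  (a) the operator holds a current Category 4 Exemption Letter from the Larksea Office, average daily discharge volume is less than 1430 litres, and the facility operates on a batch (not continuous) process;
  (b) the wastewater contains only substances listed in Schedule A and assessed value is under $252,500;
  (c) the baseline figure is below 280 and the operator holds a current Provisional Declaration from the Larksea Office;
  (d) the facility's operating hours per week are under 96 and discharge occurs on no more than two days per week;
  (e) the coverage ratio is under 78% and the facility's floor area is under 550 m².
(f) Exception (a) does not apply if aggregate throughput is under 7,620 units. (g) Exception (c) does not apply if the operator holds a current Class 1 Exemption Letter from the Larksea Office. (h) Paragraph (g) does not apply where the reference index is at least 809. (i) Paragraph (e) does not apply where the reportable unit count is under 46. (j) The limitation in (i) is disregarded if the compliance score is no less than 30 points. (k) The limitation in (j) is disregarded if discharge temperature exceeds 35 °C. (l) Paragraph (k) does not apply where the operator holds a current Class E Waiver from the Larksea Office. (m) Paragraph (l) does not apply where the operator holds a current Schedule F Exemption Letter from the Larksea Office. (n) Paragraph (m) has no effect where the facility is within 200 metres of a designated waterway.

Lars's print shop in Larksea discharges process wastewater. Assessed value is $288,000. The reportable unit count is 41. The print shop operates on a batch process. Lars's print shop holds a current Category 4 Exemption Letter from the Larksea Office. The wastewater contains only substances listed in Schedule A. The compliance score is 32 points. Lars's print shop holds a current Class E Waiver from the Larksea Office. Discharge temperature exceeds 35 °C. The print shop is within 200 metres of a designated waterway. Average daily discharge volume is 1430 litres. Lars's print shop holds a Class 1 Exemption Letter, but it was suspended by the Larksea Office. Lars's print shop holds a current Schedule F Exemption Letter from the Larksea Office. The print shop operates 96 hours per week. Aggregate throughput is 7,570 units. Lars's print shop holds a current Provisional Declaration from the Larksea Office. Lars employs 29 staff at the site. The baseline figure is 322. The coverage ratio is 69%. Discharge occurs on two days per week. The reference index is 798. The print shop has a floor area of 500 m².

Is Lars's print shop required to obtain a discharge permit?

No — exception (e) applies; Lars's print shop is not required to obtain a discharge permit.

Exception (a) fails — average daily discharge volume is 1430 litres, not less than 1430 litres.
Exception (b) fails — assessed value is $288,000, not under $252,500.
Exception (c) requires that the baseline figure is below 280; but the baseline figure is 322, not below 280, so (c) is unavailable.
Exception (d) fails — the facility's operating hours per week are 96, not under 96.
Exception (e): the coverage ratio is 69%, under the 78% limit; the facility's floor area is 500 m², under the 550 m² limit — every condition holds. Considering the limiting provisions: (i) would limit (e) — the reportable unit count is 41, under the 46 limit — but (j) sets (i) aside: (j) operates — the compliance score is 32 points, meeting the 30 points threshold. (k) applies (discharge temperature exceeds 35 °C), but yields to (l): (l) is triggered — a current Class E Waiver is held. (m) applies (a current Schedule F Exemption Letter is held), but yields to (n): (n) operates against (m): the print shop is within 200 m of a designated waterway. Exception (e) stands.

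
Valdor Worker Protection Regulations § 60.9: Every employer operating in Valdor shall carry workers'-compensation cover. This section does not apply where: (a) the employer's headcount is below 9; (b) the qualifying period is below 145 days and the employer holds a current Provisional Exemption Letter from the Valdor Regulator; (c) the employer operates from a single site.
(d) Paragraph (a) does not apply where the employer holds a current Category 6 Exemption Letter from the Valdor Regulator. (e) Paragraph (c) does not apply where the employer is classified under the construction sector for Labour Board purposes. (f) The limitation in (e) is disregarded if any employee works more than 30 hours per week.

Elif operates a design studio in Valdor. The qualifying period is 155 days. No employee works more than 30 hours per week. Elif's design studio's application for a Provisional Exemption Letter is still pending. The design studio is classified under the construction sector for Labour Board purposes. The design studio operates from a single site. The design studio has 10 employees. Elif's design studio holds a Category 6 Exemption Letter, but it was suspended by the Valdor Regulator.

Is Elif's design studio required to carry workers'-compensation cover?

Exception (a) fails — the employer's headcount is 10, not below 9.
Exception (b) fails — the qualifying period is 155 days, not below 145 days.
Exception (c) is satisfied on its face — the employer operates from a single site. But: (e) is triggered — the design studio is classified under the construction sector. (f) is not engaged (no employee exceeds 30 hours/week), so (e) stands. (c) is therefore removed.
No exception is made out. Elif's design studio falls within the general rule.

Yes — Elif's design studio must carry workers'-compensation cover.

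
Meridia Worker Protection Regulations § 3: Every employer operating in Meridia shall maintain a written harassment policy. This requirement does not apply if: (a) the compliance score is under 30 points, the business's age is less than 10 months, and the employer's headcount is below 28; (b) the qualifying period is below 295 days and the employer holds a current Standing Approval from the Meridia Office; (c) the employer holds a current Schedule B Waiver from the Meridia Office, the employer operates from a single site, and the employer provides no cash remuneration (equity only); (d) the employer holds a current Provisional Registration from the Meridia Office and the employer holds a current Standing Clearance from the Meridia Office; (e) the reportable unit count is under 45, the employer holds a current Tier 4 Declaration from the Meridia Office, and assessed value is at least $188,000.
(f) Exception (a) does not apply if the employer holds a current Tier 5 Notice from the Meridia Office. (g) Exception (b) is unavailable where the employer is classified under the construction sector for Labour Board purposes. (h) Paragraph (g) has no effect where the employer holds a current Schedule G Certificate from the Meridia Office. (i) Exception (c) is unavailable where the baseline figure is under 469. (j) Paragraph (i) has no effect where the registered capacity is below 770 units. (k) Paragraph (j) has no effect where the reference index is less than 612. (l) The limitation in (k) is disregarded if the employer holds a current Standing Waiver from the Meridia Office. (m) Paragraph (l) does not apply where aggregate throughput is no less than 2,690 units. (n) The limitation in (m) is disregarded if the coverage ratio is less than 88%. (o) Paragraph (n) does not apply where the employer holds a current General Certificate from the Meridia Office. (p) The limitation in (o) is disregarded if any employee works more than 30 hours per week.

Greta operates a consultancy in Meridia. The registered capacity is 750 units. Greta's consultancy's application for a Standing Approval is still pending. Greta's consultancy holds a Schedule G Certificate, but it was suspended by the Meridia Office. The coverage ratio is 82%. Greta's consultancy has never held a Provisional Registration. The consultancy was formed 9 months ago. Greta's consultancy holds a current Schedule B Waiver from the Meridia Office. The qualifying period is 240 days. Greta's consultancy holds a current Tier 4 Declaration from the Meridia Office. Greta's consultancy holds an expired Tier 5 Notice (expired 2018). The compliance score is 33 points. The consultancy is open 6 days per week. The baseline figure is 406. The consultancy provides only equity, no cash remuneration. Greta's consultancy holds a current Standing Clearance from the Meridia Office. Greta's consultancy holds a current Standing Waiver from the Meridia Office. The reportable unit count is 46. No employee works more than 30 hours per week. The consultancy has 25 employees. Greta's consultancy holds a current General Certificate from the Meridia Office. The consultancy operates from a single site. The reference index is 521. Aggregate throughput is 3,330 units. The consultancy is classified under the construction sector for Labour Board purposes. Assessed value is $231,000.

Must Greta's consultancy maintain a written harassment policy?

Yes — Greta's consultancy must maintain a written harassment policy.

Exception (a) fails — the compliance score is 33 points, not under 30 points.
Exception (b) does not apply: there is no Standing Approval in force.
Exception (c)'s conditions are all satisfied: a current Schedule B Waiver is held; the employer operates from a single site; remuneration is equity-only. But: (i) operates against (c): the baseline figure is 406, under the 469 limit. (j) operates (the registered capacity is 750 units, below the 770 units limit), but is set aside by (k): (k) operates against (j): the reference index is 521, less than the 612 limit. (l) applies (a current Standing Waiver is held), but is itself disapplied by (m): (m) operates against (l): aggregate throughput is 3,330 units, meeting the 2,690 units threshold. (n) applies (the coverage ratio is 82%, less than the 88% limit), but is displaced by (o): (o) operates against (n): a current General Certificate is held. (p) is not engaged (no employee exceeds 30 hours/week), so (o) stands. So (c) is unavailable.
Exception (d) requires that the employer holds a current Provisional Registration from the Meridia Office; but there is no Provisional Registration in force, so (d) is unavailable.
Exception (e) does not apply: the reportable unit count is 46, not under 45.
Every exception is unavailable, so the rule governs.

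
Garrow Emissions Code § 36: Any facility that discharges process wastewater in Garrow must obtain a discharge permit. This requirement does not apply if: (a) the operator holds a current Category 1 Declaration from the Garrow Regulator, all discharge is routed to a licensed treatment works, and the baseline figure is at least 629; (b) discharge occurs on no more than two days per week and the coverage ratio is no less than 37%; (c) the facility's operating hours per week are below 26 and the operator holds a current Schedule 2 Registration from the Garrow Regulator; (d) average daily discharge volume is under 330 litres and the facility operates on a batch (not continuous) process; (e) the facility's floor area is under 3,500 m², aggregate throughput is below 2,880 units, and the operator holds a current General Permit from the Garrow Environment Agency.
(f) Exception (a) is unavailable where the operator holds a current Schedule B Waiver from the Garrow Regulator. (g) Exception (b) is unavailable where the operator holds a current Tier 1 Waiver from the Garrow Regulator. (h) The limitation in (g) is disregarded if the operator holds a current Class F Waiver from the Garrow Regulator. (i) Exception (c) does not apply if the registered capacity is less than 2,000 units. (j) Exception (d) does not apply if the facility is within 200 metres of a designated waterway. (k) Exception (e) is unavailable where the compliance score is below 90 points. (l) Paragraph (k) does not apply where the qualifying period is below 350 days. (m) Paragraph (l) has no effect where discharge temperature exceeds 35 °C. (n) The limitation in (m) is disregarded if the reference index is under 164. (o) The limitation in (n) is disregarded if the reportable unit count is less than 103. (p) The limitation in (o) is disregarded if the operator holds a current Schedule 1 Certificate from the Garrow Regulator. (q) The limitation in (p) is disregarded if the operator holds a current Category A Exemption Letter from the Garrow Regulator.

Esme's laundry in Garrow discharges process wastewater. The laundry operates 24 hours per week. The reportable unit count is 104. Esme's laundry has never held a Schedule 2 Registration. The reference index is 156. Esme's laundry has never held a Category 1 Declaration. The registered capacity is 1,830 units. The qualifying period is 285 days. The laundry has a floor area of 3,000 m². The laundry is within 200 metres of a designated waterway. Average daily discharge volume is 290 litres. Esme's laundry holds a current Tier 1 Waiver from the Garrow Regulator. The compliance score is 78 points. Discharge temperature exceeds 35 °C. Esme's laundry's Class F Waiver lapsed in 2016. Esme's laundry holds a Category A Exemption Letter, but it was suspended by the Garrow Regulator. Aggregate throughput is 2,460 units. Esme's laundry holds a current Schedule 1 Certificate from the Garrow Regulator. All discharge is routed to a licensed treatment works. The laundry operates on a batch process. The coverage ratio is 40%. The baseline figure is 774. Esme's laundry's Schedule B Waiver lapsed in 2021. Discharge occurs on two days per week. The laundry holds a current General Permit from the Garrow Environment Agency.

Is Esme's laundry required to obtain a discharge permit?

Exception (a) requires that the operator holds a current Category 1 Declaration from the Garrow Regulator; but no current Category 1 Declaration is held, so (a) is unavailable.
Exception (b) is satisfied on its face — discharge occurs on no more than two days per week; the coverage ratio is 40%, meeting the 37% threshold. But: (g) applies — a current Tier 1 Waiver is held. (h) is inapplicable (the Class F Waiver is not current), so (g) stands. So (b) is unavailable.
Exception (c) fails — there is no Schedule 2 Registration in force.
Exception (d): average daily discharge volume is 290 litres, under the 330 litres limit; the facility operates on a batch process — every condition holds. Turning to paragraph (j): (j) is triggered — the laundry is within 200 m of a designated waterway. Exception (d) does not apply.
Exception (e): the facility's floor area is 3,000 m², under the 3,500 m² limit; aggregate throughput is 2,460 units, below the 2,880 units limit; a current General Permit is held — every condition holds. As to paragraphs (k)–(q): (k) is triggered (the compliance score is 78 points, below the 90 points limit), but is displaced by (l): (l) operates against (k): the qualifying period is 285 days, below the 350 days limit. (m) is triggered (discharge temperature exceeds 35 °C), but yields to (n): (n) applies — the reference index is 156, under the 164 limit. (o), which would lift (n), does not operate here — the reportable unit count is 104, not less than 103. Exception (e) stands.

No — exception (e) applies; Esme's laundry is not required to obtain a discharge permit.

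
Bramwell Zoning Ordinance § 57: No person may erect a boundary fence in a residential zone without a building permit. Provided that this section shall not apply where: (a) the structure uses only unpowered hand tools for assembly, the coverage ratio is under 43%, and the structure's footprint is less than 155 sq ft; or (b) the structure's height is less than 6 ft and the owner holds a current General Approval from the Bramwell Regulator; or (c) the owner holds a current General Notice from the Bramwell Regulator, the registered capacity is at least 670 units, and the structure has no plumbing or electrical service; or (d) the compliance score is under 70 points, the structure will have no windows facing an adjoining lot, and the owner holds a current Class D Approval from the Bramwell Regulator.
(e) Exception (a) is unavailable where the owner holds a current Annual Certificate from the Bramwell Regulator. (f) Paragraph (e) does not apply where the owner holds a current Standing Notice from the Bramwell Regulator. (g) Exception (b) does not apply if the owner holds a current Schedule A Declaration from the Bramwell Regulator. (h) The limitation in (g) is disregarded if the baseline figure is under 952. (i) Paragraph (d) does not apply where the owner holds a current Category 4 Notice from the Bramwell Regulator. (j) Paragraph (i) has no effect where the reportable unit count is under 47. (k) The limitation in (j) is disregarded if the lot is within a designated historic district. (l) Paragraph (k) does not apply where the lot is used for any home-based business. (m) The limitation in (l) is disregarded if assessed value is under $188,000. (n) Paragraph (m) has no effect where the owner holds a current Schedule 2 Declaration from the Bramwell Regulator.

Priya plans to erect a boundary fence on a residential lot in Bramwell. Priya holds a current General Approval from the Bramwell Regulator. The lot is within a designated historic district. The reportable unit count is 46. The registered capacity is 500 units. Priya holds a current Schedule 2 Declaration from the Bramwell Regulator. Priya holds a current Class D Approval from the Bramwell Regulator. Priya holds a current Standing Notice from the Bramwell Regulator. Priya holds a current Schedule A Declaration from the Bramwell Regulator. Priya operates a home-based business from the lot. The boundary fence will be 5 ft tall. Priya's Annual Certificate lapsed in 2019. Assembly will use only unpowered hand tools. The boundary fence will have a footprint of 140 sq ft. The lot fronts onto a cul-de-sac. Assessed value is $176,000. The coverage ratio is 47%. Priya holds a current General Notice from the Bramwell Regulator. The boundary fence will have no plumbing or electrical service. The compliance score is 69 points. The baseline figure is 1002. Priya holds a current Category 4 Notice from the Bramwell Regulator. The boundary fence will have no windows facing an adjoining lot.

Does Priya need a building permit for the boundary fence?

No — exception (d) applies; Priya does not need a building permit.

Exception (a) fails — the coverage ratio is 47%, not under 43%.
Exception (b) is satisfied on its face — the structure's height is 5 ft, less than the 6 ft limit; a current General Approval is held. But: (g) operates against (b): a current Schedule A Declaration is held. (h), which would lift (g), is not engaged — the baseline figure is 1,002, not under 952. So (b) is unavailable.
Exception (c) does not apply: the registered capacity is 500 units, short of 670 units.
Exception (d): the compliance score is 69 points, under the 70 points limit; no windows face an adjoining lot; a current Class D Approval is held — every condition holds. Considering the limiting provisions: (i) operates (a current Category 4 Notice is held), but is set aside by (j): (j) operates — the reportable unit count is 46, under the 47 limit. (k) is engaged (the lot is in a historic district), but is displaced by (l): (l) operates against (k): a home-based business operates on the lot. (m) would limit (l) — assessed value is $176,000, under the $188,000 limit — but (n) sets (m) aside: (n) operates — a current Schedule 2 Declaration is held. (d) remains available.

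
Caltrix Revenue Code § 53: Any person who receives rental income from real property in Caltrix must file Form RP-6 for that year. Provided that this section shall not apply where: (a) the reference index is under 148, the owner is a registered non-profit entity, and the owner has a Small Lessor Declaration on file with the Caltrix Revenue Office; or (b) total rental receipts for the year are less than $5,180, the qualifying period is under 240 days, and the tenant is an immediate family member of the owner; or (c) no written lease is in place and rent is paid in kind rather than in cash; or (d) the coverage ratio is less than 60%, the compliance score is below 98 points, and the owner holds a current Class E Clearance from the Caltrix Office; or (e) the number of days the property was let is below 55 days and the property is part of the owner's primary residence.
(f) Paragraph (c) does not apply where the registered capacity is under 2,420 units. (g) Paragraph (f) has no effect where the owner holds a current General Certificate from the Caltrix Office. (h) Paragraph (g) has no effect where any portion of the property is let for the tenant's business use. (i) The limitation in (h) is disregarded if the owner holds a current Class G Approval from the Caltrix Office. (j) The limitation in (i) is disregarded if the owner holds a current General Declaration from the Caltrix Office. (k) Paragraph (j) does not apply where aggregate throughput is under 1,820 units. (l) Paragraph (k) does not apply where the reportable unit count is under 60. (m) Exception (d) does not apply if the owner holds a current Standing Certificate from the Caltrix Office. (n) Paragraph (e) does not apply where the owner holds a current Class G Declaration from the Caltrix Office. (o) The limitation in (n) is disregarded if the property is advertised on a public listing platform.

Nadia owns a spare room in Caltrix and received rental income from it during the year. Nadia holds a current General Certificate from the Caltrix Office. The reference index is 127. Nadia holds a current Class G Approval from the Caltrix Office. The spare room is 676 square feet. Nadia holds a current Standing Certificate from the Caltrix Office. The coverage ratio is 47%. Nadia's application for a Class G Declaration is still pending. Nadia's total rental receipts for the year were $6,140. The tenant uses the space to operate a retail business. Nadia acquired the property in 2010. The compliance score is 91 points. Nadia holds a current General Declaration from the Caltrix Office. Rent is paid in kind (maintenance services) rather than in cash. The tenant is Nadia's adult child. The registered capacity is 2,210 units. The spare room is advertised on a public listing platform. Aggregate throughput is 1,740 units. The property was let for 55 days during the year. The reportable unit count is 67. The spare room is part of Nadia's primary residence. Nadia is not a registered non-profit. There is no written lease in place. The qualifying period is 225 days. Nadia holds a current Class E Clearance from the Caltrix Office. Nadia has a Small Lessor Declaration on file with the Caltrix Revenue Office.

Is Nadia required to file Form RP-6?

Exception (a) requires that the owner is a registered non-profit entity; but Nadia is not a registered non-profit, so (a) is unavailable.
Exception (b) does not apply: total rental receipts for the year are $6,140, not less than $5,180.
Exception (c): there is no written lease; rent is paid in kind — every condition holds. Considering the limiting provisions: (f) would limit (c) — the registered capacity is 2,210 units, under the 2,420 units limit — but (g) sets (f) aside: (g) operates against (f): a current General Certificate is held. (h) is triggered (the space is let for business use), but is itself disapplied by (i): (i) is triggered — a current Class G Approval is held. (j) would limit (i) — a current General Declaration is held — but (k) sets (j) aside: (k) is triggered — aggregate throughput is 1,740 units, under the 1,820 units limit. (l) does not operate here (the reportable unit count is 67, not under 60), so (k) stands. (c) remains available.
Exception (d)'s conditions are all satisfied: the coverage ratio is 47%, less than the 60% limit; the compliance score is 91 points, below the 98 points limit; a current Class E Clearance is held. However, paragraph (m) must be considered: (m) operates against (d): a current Standing Certificate is held. Exception (d) does not apply.
Exception (e) does not apply: the number of days the property was let is 55 days, not below 55 days.

No — exception (c) applies; Nadia is not required to file Form RP-6.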